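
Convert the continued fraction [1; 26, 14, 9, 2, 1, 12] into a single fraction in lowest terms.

135571/130563

a_0 = 1: 1/1
a_1 = 26: 27/26
a_2 = 14: 379/365
a_3 = 9: 3438/3311
a_4 = 2: 7255/6987
a_5 = 1: 10693/10298
a_6 = 12: 135571/130563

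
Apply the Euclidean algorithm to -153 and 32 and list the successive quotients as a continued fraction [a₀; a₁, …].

[-5; 4, 1, 1, 3]

Apply division with remainder until the remainder is 0:
-153 ÷ 32 → quotient -5, remainder 7
32 ÷ 7 → quotient 4, remainder 4
7 ÷ 4 → quotient 1, remainder 3
4 ÷ 3 → quotient 1, remainder 1
3 ÷ 1 → quotient 3, remainder 0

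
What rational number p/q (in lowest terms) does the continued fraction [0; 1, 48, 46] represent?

2209/2255

Compute successive convergents:
a_0 = 0: 0/1
a_1 = 1: 1/1
a_2 = 48: 48/49
a_3 = 46: 2209/2255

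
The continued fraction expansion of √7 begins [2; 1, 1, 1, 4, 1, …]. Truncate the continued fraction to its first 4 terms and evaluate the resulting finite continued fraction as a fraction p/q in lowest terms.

a_0 = 2: 2/1
a_1 = 1: 3/1
a_2 = 1: 5/2
a_3 = 1: 8/3

8/3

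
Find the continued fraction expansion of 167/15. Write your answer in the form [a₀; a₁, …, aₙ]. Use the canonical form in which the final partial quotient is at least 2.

⌊167/15⌋ = 11, remainder 2
⌊15/2⌋ = 7, remainder 1
⌊2/1⌋ = 2, remainder 0

[11; 7, 2]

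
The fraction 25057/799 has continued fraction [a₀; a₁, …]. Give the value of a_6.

9

Apply division with remainder until the remainder is 0:
25057 ÷ 799 → quotient 31, remainder 288
799 ÷ 288 → quotient 2, remainder 223
288 ÷ 223 → quotient 1, remainder 65
223 ÷ 65 → quotient 3, remainder 28
65 ÷ 28 → quotient 2, remainder 9
28 ÷ 9 → quotient 3, remainder 1
9 ÷ 1 → quotient 9, remainder 0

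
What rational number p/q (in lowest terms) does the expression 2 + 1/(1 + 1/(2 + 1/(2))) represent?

a_0 = 2: 2/1
a_1 = 1: 3/1
a_2 = 2: 8/3
a_3 = 2: 19/7

19/7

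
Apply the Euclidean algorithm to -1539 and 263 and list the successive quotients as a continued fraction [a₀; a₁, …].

-1539 = -6·263 + 39, so a_0 = -6
263 = 6·39 + 29, so a_1 = 6
39 = 1·29 + 10, so a_2 = 1
29 = 2·10 + 9, so a_3 = 2
10 = 1·9 + 1, so a_4 = 1
9 = 9·1 + 0, so a_5 = 9

[-6; 6, 1, 2, 1, 9]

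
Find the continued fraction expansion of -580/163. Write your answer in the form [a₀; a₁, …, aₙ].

[-4; 2, 3, 1, 3, 1, 3]

-580 = -4·163 + 72, so a_0 = -4
163 = 2·72 + 19, so a_1 = 2
72 = 3·19 + 15, so a_2 = 3
19 = 1·15 + 4, so a_3 = 1
15 = 3·4 + 3, so a_4 = 3
4 = 1·3 + 1, so a_5 = 1
3 = 3·1 + 0, so a_6 = 3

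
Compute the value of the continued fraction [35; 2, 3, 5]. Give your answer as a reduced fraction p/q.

1311/37

Start with 5.
3 + 1/(5/1) = 3 + 1/5 = 16/5
2 + 1/(16/5) = 2 + 5/16 = 37/16
35 + 1/(37/16) = 35 + 16/37 = 1311/37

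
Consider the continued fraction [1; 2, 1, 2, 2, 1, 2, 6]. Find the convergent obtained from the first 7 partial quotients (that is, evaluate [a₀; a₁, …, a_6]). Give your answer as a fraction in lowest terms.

a_0 = 1: 1/1
a_1 = 2: 3/2
a_2 = 1: 4/3
a_3 = 2: 11/8
a_4 = 2: 26/19
a_5 = 1: 37/27
a_6 = 2: 100/73

100/73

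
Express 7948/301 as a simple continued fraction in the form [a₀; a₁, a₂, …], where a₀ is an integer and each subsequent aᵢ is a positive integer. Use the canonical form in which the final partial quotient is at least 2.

⌊7948/301⌋ = 26, remainder 122
⌊301/122⌋ = 2, remainder 57
⌊122/57⌋ = 2, remainder 8
⌊57/8⌋ = 7, remainder 1
⌊8/1⌋ = 8, remainder 0

[26; 2, 2, 7, 8]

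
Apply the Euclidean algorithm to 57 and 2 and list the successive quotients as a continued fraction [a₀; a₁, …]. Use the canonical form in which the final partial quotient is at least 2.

Apply division with remainder until the remainder is 0:
⌊57/2⌋ = 28, remainder 1
⌊2/1⌋ = 2, remainder 0

[28; 2]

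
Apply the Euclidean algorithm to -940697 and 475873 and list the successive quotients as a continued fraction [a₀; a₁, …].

[-2; 43, 14, 2, 2, 1, 4, 23]

-940697 ÷ 475873 → quotient -2, remainder 11049
475873 ÷ 11049 → quotient 43, remainder 766
11049 ÷ 766 → quotient 14, remainder 325
766 ÷ 325 → quotient 2, remainder 116
325 ÷ 116 → quotient 2, remainder 93
116 ÷ 93 → quotient 1, remainder 23
93 ÷ 23 → quotient 4, remainder 1
23 ÷ 1 → quotient 23, remainder 0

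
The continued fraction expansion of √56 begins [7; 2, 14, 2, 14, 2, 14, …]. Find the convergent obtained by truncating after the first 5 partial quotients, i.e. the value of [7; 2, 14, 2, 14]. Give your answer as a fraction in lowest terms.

Start with 14.
2 + 1/(14/1) = 2 + 1/14 = 29/14
14 + 1/(29/14) = 14 + 14/29 = 420/29
2 + 1/(420/29) = 2 + 29/420 = 869/420
7 + 1/(869/420) = 7 + 420/869 = 6503/869

6503/869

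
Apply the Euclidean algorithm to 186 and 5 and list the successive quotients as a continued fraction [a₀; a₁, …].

186 ÷ 5 → quotient 37, remainder 1
5 ÷ 1 → quotient 5, remainder 0

[37; 5]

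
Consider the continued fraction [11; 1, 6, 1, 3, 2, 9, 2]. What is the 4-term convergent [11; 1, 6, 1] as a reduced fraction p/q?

95/8

Collapse the nested fraction from the inside out:
Start with 1.
6 + 1/(1/1) = 6 + 1/1 = 7/1
1 + 1/(7/1) = 1 + 1/7 = 8/7
11 + 1/(8/7) = 11 + 7/8 = 95/8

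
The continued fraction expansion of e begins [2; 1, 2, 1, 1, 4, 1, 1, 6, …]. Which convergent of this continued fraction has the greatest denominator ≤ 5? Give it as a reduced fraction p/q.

11/4

List convergents until the denominator exceeds the bound:
a_0 = 2: 2/1  (≤ bound)
a_1 = 1: 3/1  (≤ bound)
a_2 = 2: 8/3  (≤ bound)
a_3 = 1: 11/4  (≤ bound)
a_4 = 1: 19/7  (> 5, stop)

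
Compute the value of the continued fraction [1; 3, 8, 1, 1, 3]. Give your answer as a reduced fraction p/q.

247/187

Start with 3.
1 + 1/(3/1) = 1 + 1/3 = 4/3
1 + 1/(4/3) = 1 + 3/4 = 7/4
8 + 1/(7/4) = 8 + 4/7 = 60/7
3 + 1/(60/7) = 3 + 7/60 = 187/60
1 + 1/(187/60) = 1 + 60/187 = 247/187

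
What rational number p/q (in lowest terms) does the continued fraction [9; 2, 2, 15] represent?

724/77

Start with 15.
2 + 1/(15/1) = 2 + 1/15 = 31/15
2 + 1/(31/15) = 2 + 15/31 = 77/31
9 + 1/(77/31) = 9 + 31/77 = 724/77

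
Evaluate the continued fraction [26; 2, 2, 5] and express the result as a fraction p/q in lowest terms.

713/27

Build up convergents one term at a time:
a_0 = 26: 26/1
a_1 = 2: 53/2
a_2 = 2: 132/5
a_3 = 5: 713/27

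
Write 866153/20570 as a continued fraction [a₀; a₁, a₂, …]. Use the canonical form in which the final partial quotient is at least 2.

[42; 9, 3, 2, 1, 1, 3, 36]

866153 ÷ 20570 → quotient 42, remainder 2213
20570 ÷ 2213 → quotient 9, remainder 653
2213 ÷ 653 → quotient 3, remainder 254
653 ÷ 254 → quotient 2, remainder 145
254 ÷ 145 → quotient 1, remainder 109
145 ÷ 109 → quotient 1, remainder 36
109 ÷ 36 → quotient 3, remainder 1
36 ÷ 1 → quotient 36, remainder 0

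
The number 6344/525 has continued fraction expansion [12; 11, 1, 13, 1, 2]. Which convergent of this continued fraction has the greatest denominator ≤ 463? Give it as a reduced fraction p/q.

a_0 = 12: 12/1  (≤ bound)
a_1 = 11: 133/11  (≤ bound)
a_2 = 1: 145/12  (≤ bound)
a_3 = 13: 2018/167  (≤ bound)
a_4 = 1: 2163/179  (≤ bound)
a_5 = 2: 6344/525  (> 463, stop)

2163/179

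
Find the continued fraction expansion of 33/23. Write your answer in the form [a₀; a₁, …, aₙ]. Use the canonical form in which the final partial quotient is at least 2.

33 ÷ 23 → quotient 1, remainder 10
23 ÷ 10 → quotient 2, remainder 3
10 ÷ 3 → quotient 3, remainder 1
3 ÷ 1 → quotient 3, remainder 0

[1; 2, 3, 3]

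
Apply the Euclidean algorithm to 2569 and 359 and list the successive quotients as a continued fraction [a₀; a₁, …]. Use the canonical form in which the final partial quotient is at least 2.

[7; 6, 2, 2, 3, 3]

Apply division with remainder until the remainder is 0:
2569 ÷ 359 → quotient 7, remainder 56
359 ÷ 56 → quotient 6, remainder 23
56 ÷ 23 → quotient 2, remainder 10
23 ÷ 10 → quotient 2, remainder 3
10 ÷ 3 → quotient 3, remainder 1
3 ÷ 1 → quotient 3, remainder 0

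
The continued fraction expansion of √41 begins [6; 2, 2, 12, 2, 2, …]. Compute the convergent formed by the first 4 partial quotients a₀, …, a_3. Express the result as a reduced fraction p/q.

a_0 = 6: 6/1
a_1 = 2: 13/2
a_2 = 2: 32/5
a_3 = 12: 397/62

397/62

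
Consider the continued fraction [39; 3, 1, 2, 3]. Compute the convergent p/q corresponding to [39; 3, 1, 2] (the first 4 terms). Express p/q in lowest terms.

Start with 2.
1 + 1/(2/1) = 1 + 1/2 = 3/2
3 + 1/(3/2) = 3 + 2/3 = 11/3
39 + 1/(11/3) = 39 + 3/11 = 432/11

432/11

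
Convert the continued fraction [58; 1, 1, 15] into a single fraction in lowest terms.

1814/31

Compute successive convergents:
a_0 = 58: 58/1
a_1 = 1: 59/1
a_2 = 1: 117/2
a_3 = 15: 1814/31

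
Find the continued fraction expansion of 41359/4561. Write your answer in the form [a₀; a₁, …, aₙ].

⌊41359/4561⌋ = 9, remainder 310
⌊4561/310⌋ = 14, remainder 221
⌊310/221⌋ = 1, remainder 89
⌊221/89⌋ = 2, remainder 43
⌊89/43⌋ = 2, remainder 3
⌊43/3⌋ = 14, remainder 1
⌊3/1⌋ = 3, remainder 0

[9; 14, 1, 2, 2, 14, 3]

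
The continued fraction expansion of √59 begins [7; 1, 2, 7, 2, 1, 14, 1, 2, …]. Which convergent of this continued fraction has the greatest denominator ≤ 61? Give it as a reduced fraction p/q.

361/47

List convergents until the denominator exceeds the bound:
a_0 = 7: 7/1  (≤ bound)
a_1 = 1: 8/1  (≤ bound)
a_2 = 2: 23/3  (≤ bound)
a_3 = 7: 169/22  (≤ bound)
a_4 = 2: 361/47  (≤ bound)
a_5 = 1: 530/69  (> 61, stop)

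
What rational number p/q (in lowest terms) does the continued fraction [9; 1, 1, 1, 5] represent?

164/17

a_0 = 9: 9/1
a_1 = 1: 10/1
a_2 = 1: 19/2
a_3 = 1: 29/3
a_4 = 5: 164/17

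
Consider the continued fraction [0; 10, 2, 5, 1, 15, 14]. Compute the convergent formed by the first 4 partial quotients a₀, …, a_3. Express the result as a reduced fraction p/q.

11/115

Build up convergents one term at a time:
a_0 = 0: 0/1
a_1 = 10: 1/10
a_2 = 2: 2/21
a_3 = 5: 11/115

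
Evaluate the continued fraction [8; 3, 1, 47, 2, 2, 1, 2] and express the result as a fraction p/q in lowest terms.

30208/3661

Start with 2.
1 + 1/(2/1) = 1 + 1/2 = 3/2
2 + 1/(3/2) = 2 + 2/3 = 8/3
2 + 1/(8/3) = 2 + 3/8 = 19/8
47 + 1/(19/8) = 47 + 8/19 = 901/19
1 + 1/(901/19) = 1 + 19/901 = 920/901
3 + 1/(920/901) = 3 + 901/920 = 3661/920
8 + 1/(3661/920) = 8 + 920/3661 = 30208/3661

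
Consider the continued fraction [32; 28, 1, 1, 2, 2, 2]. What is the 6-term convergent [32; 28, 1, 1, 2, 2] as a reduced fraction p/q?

10988/343

Start with 2.
2 + 1/(2/1) = 2 + 1/2 = 5/2
1 + 1/(5/2) = 1 + 2/5 = 7/5
1 + 1/(7/5) = 1 + 5/7 = 12/7
28 + 1/(12/7) = 28 + 7/12 = 343/12
32 + 1/(343/12) = 32 + 12/343 = 10988/343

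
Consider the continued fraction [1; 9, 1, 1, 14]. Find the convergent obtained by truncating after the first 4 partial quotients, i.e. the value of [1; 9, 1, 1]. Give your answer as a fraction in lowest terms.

21/19

Use the convergent recurrence hₖ = aₖ·hₖ₋₁ + hₖ₋₂ (and likewise for the denominators kₖ):
a_0 = 1: 1/1
a_1 = 9: 10/9
a_2 = 1: 11/10
a_3 = 1: 21/19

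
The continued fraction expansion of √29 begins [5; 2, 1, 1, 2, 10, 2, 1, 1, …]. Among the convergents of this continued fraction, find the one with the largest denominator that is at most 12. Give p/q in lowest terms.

List convergents until the denominator exceeds the bound:
a_0 = 5: 5/1  (≤ bound)
a_1 = 2: 11/2  (≤ bound)
a_2 = 1: 16/3  (≤ bound)
a_3 = 1: 27/5  (≤ bound)
a_4 = 2: 70/13  (> 12, stop)

27/5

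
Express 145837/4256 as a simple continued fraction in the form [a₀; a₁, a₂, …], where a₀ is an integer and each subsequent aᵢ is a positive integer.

[34; 3, 1, 3, 9, 1, 1, 14]

Apply division with remainder until the remainder is 0:
⌊145837/4256⌋ = 34, remainder 1133
⌊4256/1133⌋ = 3, remainder 857
⌊1133/857⌋ = 1, remainder 276
⌊857/276⌋ = 3, remainder 29
⌊276/29⌋ = 9, remainder 15
⌊29/15⌋ = 1, remainder 14
⌊15/14⌋ = 1, remainder 1
⌊14/1⌋ = 14, remainder 0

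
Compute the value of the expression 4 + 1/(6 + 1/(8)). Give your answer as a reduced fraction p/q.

204/49

Starting at the tail and folding back:
Start with 8.
6 + 1/(8/1) = 6 + 1/8 = 49/8
4 + 1/(49/8) = 4 + 8/49 = 204/49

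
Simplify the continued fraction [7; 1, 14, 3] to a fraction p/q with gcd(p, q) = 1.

Compute successive convergents:
a_0 = 7: 7/1
a_1 = 1: 8/1
a_2 = 14: 119/15
a_3 = 3: 365/46

365/46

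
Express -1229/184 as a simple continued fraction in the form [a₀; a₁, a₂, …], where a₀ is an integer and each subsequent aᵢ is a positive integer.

[-7; 3, 8, 2, 3]

Run the Euclidean algorithm, recording each quotient:
-1229 ÷ 184 → quotient -7, remainder 59
184 ÷ 59 → quotient 3, remainder 7
59 ÷ 7 → quotient 8, remainder 3
7 ÷ 3 → quotient 2, remainder 1
3 ÷ 1 → quotient 3, remainder 0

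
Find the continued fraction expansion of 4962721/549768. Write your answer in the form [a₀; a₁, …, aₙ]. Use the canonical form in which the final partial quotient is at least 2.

4962721 ÷ 549768 → quotient 9, remainder 14809
549768 ÷ 14809 → quotient 37, remainder 1835
14809 ÷ 1835 → quotient 8, remainder 129
1835 ÷ 129 → quotient 14, remainder 29
129 ÷ 29 → quotient 4, remainder 13
29 ÷ 13 → quotient 2, remainder 3
13 ÷ 3 → quotient 4, remainder 1
3 ÷ 1 → quotient 3, remainder 0

[9; 37, 8, 14, 4, 2, 4, 3]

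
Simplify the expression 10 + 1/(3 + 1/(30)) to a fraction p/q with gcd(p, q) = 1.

Start with 30.
3 + 1/(30/1) = 3 + 1/30 = 91/30
10 + 1/(91/30) = 10 + 30/91 = 940/91

940/91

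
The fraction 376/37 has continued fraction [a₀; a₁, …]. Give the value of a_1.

6

376 ÷ 37 → quotient 10, remainder 6
37 ÷ 6 → quotient 6, remainder 1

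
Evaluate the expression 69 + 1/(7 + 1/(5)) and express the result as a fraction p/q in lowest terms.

2489/36

Compute successive convergents:
a_0 = 69: 69/1
a_1 = 7: 484/7
a_2 = 5: 2489/36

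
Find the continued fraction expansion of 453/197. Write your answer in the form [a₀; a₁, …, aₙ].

453 ÷ 197 → quotient 2, remainder 59
197 ÷ 59 → quotient 3, remainder 20
59 ÷ 20 → quotient 2, remainder 19
20 ÷ 19 → quotient 1, remainder 1
19 ÷ 1 → quotient 19, remainder 0

[2; 3, 2, 1, 19]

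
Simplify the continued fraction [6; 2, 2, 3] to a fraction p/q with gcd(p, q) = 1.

Start with 3.
2 + 1/(3/1) = 2 + 1/3 = 7/3
2 + 1/(7/3) = 2 + 3/7 = 17/7
6 + 1/(17/7) = 6 + 7/17 = 109/17

109/17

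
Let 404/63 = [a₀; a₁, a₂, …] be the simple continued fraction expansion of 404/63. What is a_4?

404 = 6·63 + 26, so a_0 = 6
63 = 2·26 + 11, so a_1 = 2
26 = 2·11 + 4, so a_2 = 2
11 = 2·4 + 3, so a_3 = 2
4 = 1·3 + 1, so a_4 = 1

1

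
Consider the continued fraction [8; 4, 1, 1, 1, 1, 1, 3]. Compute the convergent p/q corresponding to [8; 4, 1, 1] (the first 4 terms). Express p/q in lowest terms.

Use the convergent recurrence hₖ = aₖ·hₖ₋₁ + hₖ₋₂ (and likewise for the denominators kₖ):
a_0 = 8: 8/1
a_1 = 4: 33/4
a_2 = 1: 41/5
a_3 = 1: 74/9

74/9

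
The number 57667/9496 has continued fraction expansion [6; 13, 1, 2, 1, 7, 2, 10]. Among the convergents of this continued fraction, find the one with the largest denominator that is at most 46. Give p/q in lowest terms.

249/41

a_0 = 6: 6/1  (≤ bound)
a_1 = 13: 79/13  (≤ bound)
a_2 = 1: 85/14  (≤ bound)
a_3 = 2: 249/41  (≤ bound)
a_4 = 1: 334/55  (> 46, stop)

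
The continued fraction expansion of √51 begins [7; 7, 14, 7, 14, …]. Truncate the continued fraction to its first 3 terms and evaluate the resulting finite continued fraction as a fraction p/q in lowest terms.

707/99

Start with 14.
7 + 1/(14/1) = 7 + 1/14 = 99/14
7 + 1/(99/14) = 7 + 14/99 = 707/99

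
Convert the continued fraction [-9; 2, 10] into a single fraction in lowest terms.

a_0 = -9: -9/1
a_1 = 2: -17/2
a_2 = 10: -179/21

-179/21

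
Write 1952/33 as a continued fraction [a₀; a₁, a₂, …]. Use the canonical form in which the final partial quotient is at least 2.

[59; 6, 1, 1, 2]

1952 = 59·33 + 5, so a_0 = 59
33 = 6·5 + 3, so a_1 = 6
5 = 1·3 + 2, so a_2 = 1
3 = 1·2 + 1, so a_3 = 1
2 = 2·1 + 0, so a_4 = 2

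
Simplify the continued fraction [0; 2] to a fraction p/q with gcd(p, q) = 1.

Starting at the tail and folding back:
Start with 2.
0 + 1/(2/1) = 0 + 1/2 = 1/2

1/2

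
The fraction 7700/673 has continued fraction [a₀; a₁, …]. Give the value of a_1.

2

7700 ÷ 673 → quotient 11, remainder 297
673 ÷ 297 → quotient 2, remainder 79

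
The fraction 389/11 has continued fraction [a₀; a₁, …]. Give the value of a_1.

Run the Euclidean algorithm, recording each quotient:
389 ÷ 11 → quotient 35, remainder 4
11 ÷ 4 → quotient 2, remainder 3

2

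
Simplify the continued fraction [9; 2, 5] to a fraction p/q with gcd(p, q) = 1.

104/11

Starting at the tail and folding back:
Start with 5.
2 + 1/(5/1) = 2 + 1/5 = 11/5
9 + 1/(11/5) = 9 + 5/11 = 104/11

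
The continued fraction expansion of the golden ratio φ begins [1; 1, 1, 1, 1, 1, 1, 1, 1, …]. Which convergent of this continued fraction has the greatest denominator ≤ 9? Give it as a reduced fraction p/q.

a_0 = 1: 1/1  (≤ bound)
a_1 = 1: 2/1  (≤ bound)
a_2 = 1: 3/2  (≤ bound)
a_3 = 1: 5/3  (≤ bound)
a_4 = 1: 8/5  (≤ bound)
a_5 = 1: 13/8  (≤ bound)
a_6 = 1: 21/13  (> 9, stop)

13/8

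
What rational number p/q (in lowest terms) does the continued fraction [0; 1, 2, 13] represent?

a_0 = 0: 0/1
a_1 = 1: 1/1
a_2 = 2: 2/3
a_3 = 13: 27/40

27/40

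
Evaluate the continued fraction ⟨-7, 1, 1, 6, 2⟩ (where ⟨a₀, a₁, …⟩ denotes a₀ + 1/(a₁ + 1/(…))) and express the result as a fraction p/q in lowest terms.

-181/28

a_0 = -7: -7/1
a_1 = 1: -6/1
a_2 = 1: -13/2
a_3 = 6: -84/13
a_4 = 2: -181/28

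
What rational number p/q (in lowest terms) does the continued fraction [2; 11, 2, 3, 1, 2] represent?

Start with 2.
1 + 1/(2/1) = 1 + 1/2 = 3/2
3 + 1/(3/2) = 3 + 2/3 = 11/3
2 + 1/(11/3) = 2 + 3/11 = 25/11
11 + 1/(25/11) = 11 + 11/25 = 286/25
2 + 1/(286/25) = 2 + 25/286 = 597/286

597/286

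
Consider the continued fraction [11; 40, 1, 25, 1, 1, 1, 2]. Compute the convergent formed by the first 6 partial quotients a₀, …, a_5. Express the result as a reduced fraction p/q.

Compute successive convergents:
a_0 = 11: 11/1
a_1 = 40: 441/40
a_2 = 1: 452/41
a_3 = 25: 11741/1065
a_4 = 1: 12193/1106
a_5 = 1: 23934/2171

23934/2171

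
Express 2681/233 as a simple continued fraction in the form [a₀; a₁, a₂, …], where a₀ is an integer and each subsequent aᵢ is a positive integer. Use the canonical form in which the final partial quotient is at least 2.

[11; 1, 1, 38, 3]

2681 ÷ 233 → quotient 11, remainder 118
233 ÷ 118 → quotient 1, remainder 115
118 ÷ 115 → quotient 1, remainder 3
115 ÷ 3 → quotient 38, remainder 1
3 ÷ 1 → quotient 3, remainder 0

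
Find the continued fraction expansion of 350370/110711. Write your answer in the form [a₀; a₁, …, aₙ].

Repeatedly divide and take the remainder:
⌊350370/110711⌋ = 3, remainder 18237
⌊110711/18237⌋ = 6, remainder 1289
⌊18237/1289⌋ = 14, remainder 191
⌊1289/191⌋ = 6, remainder 143
⌊191/143⌋ = 1, remainder 48
⌊143/48⌋ = 2, remainder 47
⌊48/47⌋ = 1, remainder 1
⌊47/1⌋ = 47, remainder 0

[3; 6, 14, 6, 1, 2, 1, 47]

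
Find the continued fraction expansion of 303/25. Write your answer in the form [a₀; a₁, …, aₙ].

303 = 12·25 + 3, so a_0 = 12
25 = 8·3 + 1, so a_1 = 8
3 = 3·1 + 0, so a_2 = 3

[12; 8, 3]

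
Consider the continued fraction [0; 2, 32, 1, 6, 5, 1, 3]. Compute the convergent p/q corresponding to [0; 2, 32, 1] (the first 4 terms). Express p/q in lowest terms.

33/67

Start with 1.
32 + 1/(1/1) = 32 + 1/1 = 33/1
2 + 1/(33/1) = 2 + 1/33 = 67/33
0 + 1/(67/33) = 0 + 33/67 = 33/67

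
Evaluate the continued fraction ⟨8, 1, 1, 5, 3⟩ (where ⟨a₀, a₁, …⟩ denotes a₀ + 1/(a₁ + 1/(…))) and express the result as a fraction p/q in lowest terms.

Compute successive convergents:
a_0 = 8: 8/1
a_1 = 1: 9/1
a_2 = 1: 17/2
a_3 = 5: 94/11
a_4 = 3: 299/35

299/35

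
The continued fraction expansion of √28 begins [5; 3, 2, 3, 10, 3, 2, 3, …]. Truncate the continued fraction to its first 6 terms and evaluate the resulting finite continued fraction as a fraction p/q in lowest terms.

4048/765

Work from the innermost term outward:
Start with 3.
10 + 1/(3/1) = 10 + 1/3 = 31/3
3 + 1/(31/3) = 3 + 3/31 = 96/31
2 + 1/(96/31) = 2 + 31/96 = 223/96
3 + 1/(223/96) = 3 + 96/223 = 765/223
5 + 1/(765/223) = 5 + 223/765 = 4048/765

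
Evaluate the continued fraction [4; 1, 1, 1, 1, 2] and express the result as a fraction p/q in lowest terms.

Use the convergent recurrence hₖ = aₖ·hₖ₋₁ + hₖ₋₂ (and likewise for the denominators kₖ):
a_0 = 4: 4/1
a_1 = 1: 5/1
a_2 = 1: 9/2
a_3 = 1: 14/3
a_4 = 1: 23/5
a_5 = 2: 60/13

60/13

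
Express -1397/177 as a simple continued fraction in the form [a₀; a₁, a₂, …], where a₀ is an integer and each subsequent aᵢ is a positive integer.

[-8; 9, 3, 6]

⌊-1397/177⌋ = -8, remainder 19
⌊177/19⌋ = 9, remainder 6
⌊19/6⌋ = 3, remainder 1
⌊6/1⌋ = 6, remainder 0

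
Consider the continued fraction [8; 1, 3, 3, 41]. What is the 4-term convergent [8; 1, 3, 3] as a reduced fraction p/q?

a_0 = 8: 8/1
a_1 = 1: 9/1
a_2 = 3: 35/4
a_3 = 3: 114/13

114/13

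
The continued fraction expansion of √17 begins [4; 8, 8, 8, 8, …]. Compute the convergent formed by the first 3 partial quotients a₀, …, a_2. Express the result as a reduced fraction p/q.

Work from the innermost term outward:
Start with 8.
8 + 1/(8/1) = 8 + 1/8 = 65/8
4 + 1/(65/8) = 4 + 8/65 = 268/65

268/65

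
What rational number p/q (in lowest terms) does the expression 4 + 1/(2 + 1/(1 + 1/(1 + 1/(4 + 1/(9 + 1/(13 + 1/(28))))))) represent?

342643/78024

Start with 28.
13 + 1/(28/1) = 13 + 1/28 = 365/28
9 + 1/(365/28) = 9 + 28/365 = 3313/365
4 + 1/(3313/365) = 4 + 365/3313 = 13617/3313
1 + 1/(13617/3313) = 1 + 3313/13617 = 16930/13617
1 + 1/(16930/13617) = 1 + 13617/16930 = 30547/16930
2 + 1/(30547/16930) = 2 + 16930/30547 = 78024/30547
4 + 1/(78024/30547) = 4 + 30547/78024 = 342643/78024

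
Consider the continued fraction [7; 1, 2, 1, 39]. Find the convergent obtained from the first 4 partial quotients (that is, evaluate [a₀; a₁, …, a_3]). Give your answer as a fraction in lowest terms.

31/4

a_0 = 7: 7/1
a_1 = 1: 8/1
a_2 = 2: 23/3
a_3 = 1: 31/4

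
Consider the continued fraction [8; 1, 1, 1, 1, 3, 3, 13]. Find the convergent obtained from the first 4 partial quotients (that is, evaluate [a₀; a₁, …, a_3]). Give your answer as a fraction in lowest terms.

26/3

Work from the innermost term outward:
Start with 1.
1 + 1/(1/1) = 1 + 1/1 = 2/1
1 + 1/(2/1) = 1 + 1/2 = 3/2
8 + 1/(3/2) = 8 + 2/3 = 26/3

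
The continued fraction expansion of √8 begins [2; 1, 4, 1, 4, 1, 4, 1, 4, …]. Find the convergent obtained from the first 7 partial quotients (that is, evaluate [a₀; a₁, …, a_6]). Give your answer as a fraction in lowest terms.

Work from the innermost term outward:
Start with 4.
1 + 1/(4/1) = 1 + 1/4 = 5/4
4 + 1/(5/4) = 4 + 4/5 = 24/5
1 + 1/(24/5) = 1 + 5/24 = 29/24
4 + 1/(29/24) = 4 + 24/29 = 140/29
1 + 1/(140/29) = 1 + 29/140 = 169/140
2 + 1/(169/140) = 2 + 140/169 = 478/169

478/169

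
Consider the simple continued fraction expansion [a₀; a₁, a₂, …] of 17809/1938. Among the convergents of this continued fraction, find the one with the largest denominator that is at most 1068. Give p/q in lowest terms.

a_0 = 9: 9/1  (≤ bound)
a_1 = 5: 46/5  (≤ bound)
a_2 = 3: 147/16  (≤ bound)
a_3 = 1: 193/21  (≤ bound)
a_4 = 1: 340/37  (≤ bound)
a_5 = 3: 1213/132  (≤ bound)
a_6 = 2: 2766/301  (≤ bound)
a_7 = 6: 17809/1938  (> 1068, stop)

2766/301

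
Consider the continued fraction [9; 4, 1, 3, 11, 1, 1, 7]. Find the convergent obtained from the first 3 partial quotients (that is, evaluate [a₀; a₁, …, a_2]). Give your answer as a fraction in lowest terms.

46/5

Use the convergent recurrence hₖ = aₖ·hₖ₋₁ + hₖ₋₂ (and likewise for the denominators kₖ):
a_0 = 9: 9/1
a_1 = 4: 37/4
a_2 = 1: 46/5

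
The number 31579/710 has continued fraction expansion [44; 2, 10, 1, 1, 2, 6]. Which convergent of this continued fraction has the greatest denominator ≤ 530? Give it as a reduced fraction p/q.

List convergents until the denominator exceeds the bound:
a_0 = 44: 44/1  (≤ bound)
a_1 = 2: 89/2  (≤ bound)
a_2 = 10: 934/21  (≤ bound)
a_3 = 1: 1023/23  (≤ bound)
a_4 = 1: 1957/44  (≤ bound)
a_5 = 2: 4937/111  (≤ bound)
a_6 = 6: 31579/710  (> 530, stop)

4937/111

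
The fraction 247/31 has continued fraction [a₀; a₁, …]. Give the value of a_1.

⌊247/31⌋ = 7, remainder 30
⌊31/30⌋ = 1, remainder 1

1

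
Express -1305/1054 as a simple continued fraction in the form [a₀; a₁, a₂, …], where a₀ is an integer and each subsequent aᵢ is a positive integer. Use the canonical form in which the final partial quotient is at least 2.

[-2; 1, 3, 5, 50]

-1305 ÷ 1054 → quotient -2, remainder 803
1054 ÷ 803 → quotient 1, remainder 251
803 ÷ 251 → quotient 3, remainder 50
251 ÷ 50 → quotient 5, remainder 1
50 ÷ 1 → quotient 50, remainder 0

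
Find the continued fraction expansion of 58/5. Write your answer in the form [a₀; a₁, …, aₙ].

[11; 1, 1, 2]

⌊58/5⌋ = 11, remainder 3
⌊5/3⌋ = 1, remainder 2
⌊3/2⌋ = 1, remainder 1
⌊2/1⌋ = 2, remainder 0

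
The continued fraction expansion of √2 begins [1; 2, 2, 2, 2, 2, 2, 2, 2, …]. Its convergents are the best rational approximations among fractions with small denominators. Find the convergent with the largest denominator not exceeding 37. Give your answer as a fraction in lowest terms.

a_0 = 1: 1/1  (≤ bound)
a_1 = 2: 3/2  (≤ bound)
a_2 = 2: 7/5  (≤ bound)
a_3 = 2: 17/12  (≤ bound)
a_4 = 2: 41/29  (≤ bound)
a_5 = 2: 99/70  (> 37, stop)

41/29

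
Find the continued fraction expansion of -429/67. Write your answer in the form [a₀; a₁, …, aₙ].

-429 = -7·67 + 40, so a_0 = -7
67 = 1·40 + 27, so a_1 = 1
40 = 1·27 + 13, so a_2 = 1
27 = 2·13 + 1, so a_3 = 2
13 = 13·1 + 0, so a_4 = 13

[-7; 1, 1, 2, 13]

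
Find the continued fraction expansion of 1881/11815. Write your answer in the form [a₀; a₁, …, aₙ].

[0; 6, 3, 1, 1, 3, 1, 58]

1881 = 0·11815 + 1881, so a_0 = 0
11815 = 6·1881 + 529, so a_1 = 6
1881 = 3·529 + 294, so a_2 = 3
529 = 1·294 + 235, so a_3 = 1
294 = 1·235 + 59, so a_4 = 1
235 = 3·59 + 58, so a_5 = 3
59 = 1·58 + 1, so a_6 = 1
58 = 58·1 + 0, so a_7 = 58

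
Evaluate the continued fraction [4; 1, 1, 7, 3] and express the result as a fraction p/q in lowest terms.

213/47

Work from the innermost term outward:
Start with 3.
7 + 1/(3/1) = 7 + 1/3 = 22/3
1 + 1/(22/3) = 1 + 3/22 = 25/22
1 + 1/(25/22) = 1 + 22/25 = 47/25
4 + 1/(47/25) = 4 + 25/47 = 213/47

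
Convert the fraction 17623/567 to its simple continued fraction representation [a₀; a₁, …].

Repeatedly divide and take the remainder:
17623 = 31·567 + 46, so a_0 = 31
567 = 12·46 + 15, so a_1 = 12
46 = 3·15 + 1, so a_2 = 3
15 = 15·1 + 0, so a_3 = 15

[31; 12, 3, 15]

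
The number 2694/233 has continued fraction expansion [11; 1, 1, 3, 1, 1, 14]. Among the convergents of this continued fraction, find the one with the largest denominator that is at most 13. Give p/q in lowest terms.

List convergents until the denominator exceeds the bound:
a_0 = 11: 11/1  (≤ bound)
a_1 = 1: 12/1  (≤ bound)
a_2 = 1: 23/2  (≤ bound)
a_3 = 3: 81/7  (≤ bound)
a_4 = 1: 104/9  (≤ bound)
a_5 = 1: 185/16  (> 13, stop)

104/9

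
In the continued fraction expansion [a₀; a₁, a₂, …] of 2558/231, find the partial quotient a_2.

1

2558 ÷ 231 → quotient 11, remainder 17
231 ÷ 17 → quotient 13, remainder 10
17 ÷ 10 → quotient 1, remainder 7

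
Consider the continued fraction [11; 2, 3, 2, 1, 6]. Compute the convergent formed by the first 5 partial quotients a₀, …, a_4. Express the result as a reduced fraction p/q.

263/23

Start with 1.
2 + 1/(1/1) = 2 + 1/1 = 3/1
3 + 1/(3/1) = 3 + 1/3 = 10/3
2 + 1/(10/3) = 2 + 3/10 = 23/10
11 + 1/(23/10) = 11 + 10/23 = 263/23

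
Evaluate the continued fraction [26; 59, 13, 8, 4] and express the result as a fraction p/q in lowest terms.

665513/25580

Start with 4.
8 + 1/(4/1) = 8 + 1/4 = 33/4
13 + 1/(33/4) = 13 + 4/33 = 433/33
59 + 1/(433/33) = 59 + 33/433 = 25580/433
26 + 1/(25580/433) = 26 + 433/25580 = 665513/25580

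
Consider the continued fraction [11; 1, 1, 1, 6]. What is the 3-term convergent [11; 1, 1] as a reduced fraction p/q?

Start with 1.
1 + 1/(1/1) = 1 + 1/1 = 2/1
11 + 1/(2/1) = 11 + 1/2 = 23/2

23/2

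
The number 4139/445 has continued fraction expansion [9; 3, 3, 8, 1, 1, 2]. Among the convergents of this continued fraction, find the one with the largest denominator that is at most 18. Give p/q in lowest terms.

a_0 = 9: 9/1  (≤ bound)
a_1 = 3: 28/3  (≤ bound)
a_2 = 3: 93/10  (≤ bound)
a_3 = 8: 772/83  (> 18, stop)

93/10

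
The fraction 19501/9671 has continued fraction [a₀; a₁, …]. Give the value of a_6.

9

19501 ÷ 9671 → quotient 2, remainder 159
9671 ÷ 159 → quotient 60, remainder 131
159 ÷ 131 → quotient 1, remainder 28
131 ÷ 28 → quotient 4, remainder 19
28 ÷ 19 → quotient 1, remainder 9
19 ÷ 9 → quotient 2, remainder 1
9 ÷ 1 → quotient 9, remainder 0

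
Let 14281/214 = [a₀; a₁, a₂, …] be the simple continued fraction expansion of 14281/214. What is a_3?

14281 ÷ 214 → quotient 66, remainder 157
214 ÷ 157 → quotient 1, remainder 57
157 ÷ 57 → quotient 2, remainder 43
57 ÷ 43 → quotient 1, remainder 14

1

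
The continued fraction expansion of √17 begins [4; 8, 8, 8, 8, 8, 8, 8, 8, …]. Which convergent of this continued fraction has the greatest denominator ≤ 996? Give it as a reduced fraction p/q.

2177/528

a_0 = 4: 4/1  (≤ bound)
a_1 = 8: 33/8  (≤ bound)
a_2 = 8: 268/65  (≤ bound)
a_3 = 8: 2177/528  (≤ bound)
a_4 = 8: 17684/4289  (> 996, stop)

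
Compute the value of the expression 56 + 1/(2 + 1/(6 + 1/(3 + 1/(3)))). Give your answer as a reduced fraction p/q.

Start with 3.
3 + 1/(3/1) = 3 + 1/3 = 10/3
6 + 1/(10/3) = 6 + 3/10 = 63/10
2 + 1/(63/10) = 2 + 10/63 = 136/63
56 + 1/(136/63) = 56 + 63/136 = 7679/136

7679/136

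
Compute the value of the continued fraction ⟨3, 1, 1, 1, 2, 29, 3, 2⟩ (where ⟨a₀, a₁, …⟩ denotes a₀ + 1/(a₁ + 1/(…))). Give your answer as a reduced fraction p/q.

Start with 2.
3 + 1/(2/1) = 3 + 1/2 = 7/2
29 + 1/(7/2) = 29 + 2/7 = 205/7
2 + 1/(205/7) = 2 + 7/205 = 417/205
1 + 1/(417/205) = 1 + 205/417 = 622/417
1 + 1/(622/417) = 1 + 417/622 = 1039/622
1 + 1/(1039/622) = 1 + 622/1039 = 1661/1039
3 + 1/(1661/1039) = 3 + 1039/1661 = 6022/1661

6022/1661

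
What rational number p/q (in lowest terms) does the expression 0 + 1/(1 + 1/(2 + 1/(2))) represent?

Build up convergents one term at a time:
a_0 = 0: 0/1
a_1 = 1: 1/1
a_2 = 2: 2/3
a_3 = 2: 5/7

5/7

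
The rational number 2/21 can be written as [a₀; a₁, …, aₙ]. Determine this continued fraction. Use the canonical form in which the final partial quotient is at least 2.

[0; 10, 2]

⌊2/21⌋ = 0, remainder 2
⌊21/2⌋ = 10, remainder 1
⌊2/1⌋ = 2, remainder 0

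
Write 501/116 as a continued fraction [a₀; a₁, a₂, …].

Repeatedly divide and take the remainder:
501 = 4·116 + 37, so a_0 = 4
116 = 3·37 + 5, so a_1 = 3
37 = 7·5 + 2, so a_2 = 7
5 = 2·2 + 1, so a_3 = 2
2 = 2·1 + 0, so a_4 = 2

[4; 3, 7, 2, 2]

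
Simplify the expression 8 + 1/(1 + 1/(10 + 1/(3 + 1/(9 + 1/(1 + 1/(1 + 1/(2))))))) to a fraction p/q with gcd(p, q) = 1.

15034/1687

Start with 2.
1 + 1/(2/1) = 1 + 1/2 = 3/2
1 + 1/(3/2) = 1 + 2/3 = 5/3
9 + 1/(5/3) = 9 + 3/5 = 48/5
3 + 1/(48/5) = 3 + 5/48 = 149/48
10 + 1/(149/48) = 10 + 48/149 = 1538/149
1 + 1/(1538/149) = 1 + 149/1538 = 1687/1538
8 + 1/(1687/1538) = 8 + 1538/1687 = 15034/1687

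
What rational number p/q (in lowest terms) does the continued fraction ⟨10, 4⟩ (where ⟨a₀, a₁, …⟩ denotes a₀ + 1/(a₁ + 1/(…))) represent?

41/4

a_0 = 10: 10/1
a_1 = 4: 41/4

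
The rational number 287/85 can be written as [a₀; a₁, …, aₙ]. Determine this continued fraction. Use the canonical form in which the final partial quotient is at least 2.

287 = 3·85 + 32, so a_0 = 3
85 = 2·32 + 21, so a_1 = 2
32 = 1·21 + 11, so a_2 = 1
21 = 1·11 + 10, so a_3 = 1
11 = 1·10 + 1, so a_4 = 1
10 = 10·1 + 0, so a_5 = 10

[3; 2, 1, 1, 1, 10]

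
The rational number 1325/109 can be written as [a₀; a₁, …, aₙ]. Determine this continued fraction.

1325 ÷ 109 → quotient 12, remainder 17
109 ÷ 17 → quotient 6, remainder 7
17 ÷ 7 → quotient 2, remainder 3
7 ÷ 3 → quotient 2, remainder 1
3 ÷ 1 → quotient 3, remainder 0

[12; 6, 2, 2, 3]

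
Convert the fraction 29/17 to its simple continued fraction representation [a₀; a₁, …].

[1; 1, 2, 2, 2]

⌊29/17⌋ = 1, remainder 12
⌊17/12⌋ = 1, remainder 5
⌊12/5⌋ = 2, remainder 2
⌊5/2⌋ = 2, remainder 1
⌊2/1⌋ = 2, remainder 0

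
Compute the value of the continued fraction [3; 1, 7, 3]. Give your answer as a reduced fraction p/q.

Build up convergents one term at a time:
a_0 = 3: 3/1
a_1 = 1: 4/1
a_2 = 7: 31/8
a_3 = 3: 97/25

97/25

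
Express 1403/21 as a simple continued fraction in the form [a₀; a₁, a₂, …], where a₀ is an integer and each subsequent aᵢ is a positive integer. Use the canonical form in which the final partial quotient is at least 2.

[66; 1, 4, 4]

Run the Euclidean algorithm, recording each quotient:
1403 ÷ 21 → quotient 66, remainder 17
21 ÷ 17 → quotient 1, remainder 4
17 ÷ 4 → quotient 4, remainder 1
4 ÷ 1 → quotient 4, remainder 0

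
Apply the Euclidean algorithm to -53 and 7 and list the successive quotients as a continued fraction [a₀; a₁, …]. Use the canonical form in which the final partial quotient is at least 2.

[-8; 2, 3]

-53 = -8·7 + 3, so a_0 = -8
7 = 2·3 + 1, so a_1 = 2
3 = 3·1 + 0, so a_2 = 3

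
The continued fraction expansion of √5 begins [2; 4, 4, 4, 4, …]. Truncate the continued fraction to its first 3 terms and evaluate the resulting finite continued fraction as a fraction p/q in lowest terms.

38/17

Start with 4.
4 + 1/(4/1) = 4 + 1/4 = 17/4
2 + 1/(17/4) = 2 + 4/17 = 38/17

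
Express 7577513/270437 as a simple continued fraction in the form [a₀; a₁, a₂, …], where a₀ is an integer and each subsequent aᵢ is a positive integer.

[28; 51, 4, 35, 2, 2, 7]

Run the Euclidean algorithm, recording each quotient:
7577513 ÷ 270437 → quotient 28, remainder 5277
270437 ÷ 5277 → quotient 51, remainder 1310
5277 ÷ 1310 → quotient 4, remainder 37
1310 ÷ 37 → quotient 35, remainder 15
37 ÷ 15 → quotient 2, remainder 7
15 ÷ 7 → quotient 2, remainder 1
7 ÷ 1 → quotient 7, remainder 0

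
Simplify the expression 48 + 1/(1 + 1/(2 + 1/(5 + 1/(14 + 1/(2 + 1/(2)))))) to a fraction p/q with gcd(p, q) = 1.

Start with 2.
2 + 1/(2/1) = 2 + 1/2 = 5/2
14 + 1/(5/2) = 14 + 2/5 = 72/5
5 + 1/(72/5) = 5 + 5/72 = 365/72
2 + 1/(365/72) = 2 + 72/365 = 802/365
1 + 1/(802/365) = 1 + 365/802 = 1167/802
48 + 1/(1167/802) = 48 + 802/1167 = 56818/1167

56818/1167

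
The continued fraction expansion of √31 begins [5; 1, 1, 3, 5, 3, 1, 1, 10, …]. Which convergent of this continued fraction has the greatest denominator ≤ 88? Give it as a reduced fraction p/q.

a_0 = 5: 5/1  (≤ bound)
a_1 = 1: 6/1  (≤ bound)
a_2 = 1: 11/2  (≤ bound)
a_3 = 3: 39/7  (≤ bound)
a_4 = 5: 206/37  (≤ bound)
a_5 = 3: 657/118  (> 88, stop)

206/37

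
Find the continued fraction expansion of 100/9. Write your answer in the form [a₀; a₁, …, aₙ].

100 ÷ 9 → quotient 11, remainder 1
9 ÷ 1 → quotient 9, remainder 0

[11; 9]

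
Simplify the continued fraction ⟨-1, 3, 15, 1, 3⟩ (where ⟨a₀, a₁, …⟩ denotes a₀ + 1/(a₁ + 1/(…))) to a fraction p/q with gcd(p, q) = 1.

-130/193

Start with 3.
1 + 1/(3/1) = 1 + 1/3 = 4/3
15 + 1/(4/3) = 15 + 3/4 = 63/4
3 + 1/(63/4) = 3 + 4/63 = 193/63
-1 + 1/(193/63) = -1 + 63/193 = -130/193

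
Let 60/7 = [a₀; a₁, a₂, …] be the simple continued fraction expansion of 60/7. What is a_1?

Run the Euclidean algorithm, recording each quotient:
60 = 8·7 + 4, so a_0 = 8
7 = 1·4 + 3, so a_1 = 1

1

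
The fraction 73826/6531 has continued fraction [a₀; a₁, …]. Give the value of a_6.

1

73826 = 11·6531 + 1985, so a_0 = 11
6531 = 3·1985 + 576, so a_1 = 3
1985 = 3·576 + 257, so a_2 = 3
576 = 2·257 + 62, so a_3 = 2
257 = 4·62 + 9, so a_4 = 4
62 = 6·9 + 8, so a_5 = 6
9 = 1·8 + 1, so a_6 = 1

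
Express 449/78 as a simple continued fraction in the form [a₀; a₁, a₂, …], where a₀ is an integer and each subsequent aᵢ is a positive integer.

Repeatedly divide and take the remainder:
⌊449/78⌋ = 5, remainder 59
⌊78/59⌋ = 1, remainder 19
⌊59/19⌋ = 3, remainder 2
⌊19/2⌋ = 9, remainder 1
⌊2/1⌋ = 2, remainder 0

[5; 1, 3, 9, 2]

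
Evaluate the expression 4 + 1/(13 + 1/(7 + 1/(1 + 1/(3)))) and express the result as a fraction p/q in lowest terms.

Use the convergent recurrence hₖ = aₖ·hₖ₋₁ + hₖ₋₂ (and likewise for the denominators kₖ):
a_0 = 4: 4/1
a_1 = 13: 53/13
a_2 = 7: 375/92
a_3 = 1: 428/105
a_4 = 3: 1659/407

1659/407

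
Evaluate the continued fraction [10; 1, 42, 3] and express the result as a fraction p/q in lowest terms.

1427/130

Start with 3.
42 + 1/(3/1) = 42 + 1/3 = 127/3
1 + 1/(127/3) = 1 + 3/127 = 130/127
10 + 1/(130/127) = 10 + 127/130 = 1427/130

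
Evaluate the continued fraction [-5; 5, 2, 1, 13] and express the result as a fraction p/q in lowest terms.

-1054/219

Compute successive convergents:
a_0 = -5: -5/1
a_1 = 5: -24/5
a_2 = 2: -53/11
a_3 = 1: -77/16
a_4 = 13: -1054/219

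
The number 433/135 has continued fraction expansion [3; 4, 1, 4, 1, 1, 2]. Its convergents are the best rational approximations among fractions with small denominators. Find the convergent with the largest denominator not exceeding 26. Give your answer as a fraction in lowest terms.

a_0 = 3: 3/1  (≤ bound)
a_1 = 4: 13/4  (≤ bound)
a_2 = 1: 16/5  (≤ bound)
a_3 = 4: 77/24  (≤ bound)
a_4 = 1: 93/29  (> 26, stop)

77/24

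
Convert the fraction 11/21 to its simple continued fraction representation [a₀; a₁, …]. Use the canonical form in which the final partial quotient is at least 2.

11 = 0·21 + 11, so a_0 = 0
21 = 1·11 + 10, so a_1 = 1
11 = 1·10 + 1, so a_2 = 1
10 = 10·1 + 0, so a_3 = 10

[0; 1, 1, 10]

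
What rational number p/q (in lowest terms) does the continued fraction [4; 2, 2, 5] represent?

119/27

Compute successive convergents:
a_0 = 4: 4/1
a_1 = 2: 9/2
a_2 = 2: 22/5
a_3 = 5: 119/27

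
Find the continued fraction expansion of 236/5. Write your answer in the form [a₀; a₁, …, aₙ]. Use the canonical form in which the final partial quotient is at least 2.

236 ÷ 5 → quotient 47, remainder 1
5 ÷ 1 → quotient 5, remainder 0

[47; 5]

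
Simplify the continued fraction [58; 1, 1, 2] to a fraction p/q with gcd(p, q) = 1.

Use the convergent recurrence hₖ = aₖ·hₖ₋₁ + hₖ₋₂ (and likewise for the denominators kₖ):
a_0 = 58: 58/1
a_1 = 1: 59/1
a_2 = 1: 117/2
a_3 = 2: 293/5

293/5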